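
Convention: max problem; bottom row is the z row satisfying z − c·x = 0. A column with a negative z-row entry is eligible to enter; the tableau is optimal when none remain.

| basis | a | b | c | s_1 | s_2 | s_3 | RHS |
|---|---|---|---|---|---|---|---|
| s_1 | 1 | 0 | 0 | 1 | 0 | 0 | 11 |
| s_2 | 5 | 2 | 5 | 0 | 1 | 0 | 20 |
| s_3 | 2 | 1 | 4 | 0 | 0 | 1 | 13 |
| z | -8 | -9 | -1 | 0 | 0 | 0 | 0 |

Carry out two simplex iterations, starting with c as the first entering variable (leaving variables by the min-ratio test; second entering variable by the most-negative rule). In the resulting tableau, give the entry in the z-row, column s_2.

Ratio test on column c — row 1: entry 0 ≤ 0; row 2: 20/5 = 4; row 3: 13/4 = 13/4. Minimum is 13/4 at row 3 (s_3 leaves); pivot element 4.
Divide row 3 by 4; eliminate column c from the other rows.
Second iteration: most negative z-row entry is -35/4 in column b, so b enters.
Ratio test on column b — row 1: entry 0 ≤ 0; row 2: (15/4)/(3/4) = 5; row 3: (13/4)/(1/4) = 13. Minimum is 5 at row 2 (s_2 leaves); pivot element 3/4.
Divide row 2 by 3/4; eliminate column b from the other rows.
After both pivots, the entry at the z-row, column s_2 is 35/3.

35/3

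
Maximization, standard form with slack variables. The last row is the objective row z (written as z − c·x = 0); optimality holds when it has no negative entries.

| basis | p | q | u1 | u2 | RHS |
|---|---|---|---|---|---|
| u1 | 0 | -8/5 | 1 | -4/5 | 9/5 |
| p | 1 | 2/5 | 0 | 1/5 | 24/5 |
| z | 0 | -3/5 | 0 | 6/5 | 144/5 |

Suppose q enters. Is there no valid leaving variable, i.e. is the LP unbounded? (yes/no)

no

Column q has positive entries in row(s) 2, so the ratio test bounds it — not unbounded.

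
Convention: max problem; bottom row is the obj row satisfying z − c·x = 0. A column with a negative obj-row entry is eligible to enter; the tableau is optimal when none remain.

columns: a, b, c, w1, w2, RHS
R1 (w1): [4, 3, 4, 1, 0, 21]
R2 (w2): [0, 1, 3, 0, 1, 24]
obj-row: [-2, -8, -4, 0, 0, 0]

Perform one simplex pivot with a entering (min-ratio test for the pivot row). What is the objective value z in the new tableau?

Ratio test on column a — row 1: 21/4 = 21/4; row 2: entry 0 ≤ 0. Minimum is 21/4 at row 1 (w1 leaves); pivot element 4.
Pivot on row 1; the obj-row RHS becomes 0 − (-2)·(21/4) = 21/2.

21/2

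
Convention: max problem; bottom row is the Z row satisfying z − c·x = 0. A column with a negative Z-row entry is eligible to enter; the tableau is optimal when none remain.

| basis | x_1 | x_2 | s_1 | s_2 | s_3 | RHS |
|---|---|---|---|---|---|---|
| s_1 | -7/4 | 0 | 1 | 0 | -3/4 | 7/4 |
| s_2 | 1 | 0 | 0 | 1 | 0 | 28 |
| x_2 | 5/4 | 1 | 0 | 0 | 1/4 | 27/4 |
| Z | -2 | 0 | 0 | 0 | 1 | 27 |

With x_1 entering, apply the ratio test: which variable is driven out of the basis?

Column x_1 entries and ratios — s_1: -7/4 ≤ 0, skip; s_2: 28/1 = 28; x_2: (27/4)/(5/4) = 27/5.
Smallest ratio is 27/5 in the row of x_2, so x_2 leaves.

x_2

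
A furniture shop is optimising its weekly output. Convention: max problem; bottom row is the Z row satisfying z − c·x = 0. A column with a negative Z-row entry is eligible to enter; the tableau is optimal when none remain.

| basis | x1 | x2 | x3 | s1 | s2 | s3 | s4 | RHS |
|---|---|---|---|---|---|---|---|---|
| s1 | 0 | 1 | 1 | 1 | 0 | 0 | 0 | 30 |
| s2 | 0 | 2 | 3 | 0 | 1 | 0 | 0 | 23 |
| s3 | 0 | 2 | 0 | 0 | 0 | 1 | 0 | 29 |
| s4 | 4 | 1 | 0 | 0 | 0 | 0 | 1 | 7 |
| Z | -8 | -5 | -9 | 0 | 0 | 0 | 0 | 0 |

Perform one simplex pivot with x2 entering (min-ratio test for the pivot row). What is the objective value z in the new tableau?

Ratio test on column x2 — row 1: 30/1 = 30; row 2: 23/2 = 23/2; row 3: 29/2 = 29/2; row 4: 7/1 = 7. Minimum is 7 at row 4 (s4 leaves); pivot element 1.
Pivot on row 4; the Z-row RHS becomes 0 − (-5)·7 = 35.

35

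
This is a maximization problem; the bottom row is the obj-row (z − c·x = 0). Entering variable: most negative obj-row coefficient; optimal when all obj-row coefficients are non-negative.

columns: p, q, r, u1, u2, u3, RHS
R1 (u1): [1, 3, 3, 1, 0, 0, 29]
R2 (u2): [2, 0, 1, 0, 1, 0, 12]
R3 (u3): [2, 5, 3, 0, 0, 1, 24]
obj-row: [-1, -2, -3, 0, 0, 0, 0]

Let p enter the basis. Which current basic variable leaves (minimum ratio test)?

Column p entries and ratios — u1: 29/1 = 29; u2: 12/2 = 6; u3: 24/2 = 12.
Smallest ratio is 6 in the row of u2, so u2 leaves.

u2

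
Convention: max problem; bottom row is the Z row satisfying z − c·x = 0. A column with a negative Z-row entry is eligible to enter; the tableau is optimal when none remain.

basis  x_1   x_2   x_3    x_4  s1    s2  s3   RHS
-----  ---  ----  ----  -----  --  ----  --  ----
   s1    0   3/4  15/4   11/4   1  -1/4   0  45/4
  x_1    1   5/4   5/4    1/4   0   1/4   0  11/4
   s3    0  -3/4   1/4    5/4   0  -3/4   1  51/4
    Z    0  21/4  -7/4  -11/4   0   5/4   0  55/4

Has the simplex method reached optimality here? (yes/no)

no

The Z-row has a negative entry -11/4 in column x_4, so it is not optimal.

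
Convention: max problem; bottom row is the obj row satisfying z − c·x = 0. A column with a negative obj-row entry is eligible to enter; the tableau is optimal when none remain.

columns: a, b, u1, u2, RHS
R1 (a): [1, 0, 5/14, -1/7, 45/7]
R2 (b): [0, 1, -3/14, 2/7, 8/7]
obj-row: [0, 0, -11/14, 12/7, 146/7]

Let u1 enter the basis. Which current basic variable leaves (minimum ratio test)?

a

Column u1 entries and ratios — a: (45/7)/(5/14) = 18; b: -3/14 ≤ 0, skip.
Smallest ratio is 18 in the row of a, so a leaves.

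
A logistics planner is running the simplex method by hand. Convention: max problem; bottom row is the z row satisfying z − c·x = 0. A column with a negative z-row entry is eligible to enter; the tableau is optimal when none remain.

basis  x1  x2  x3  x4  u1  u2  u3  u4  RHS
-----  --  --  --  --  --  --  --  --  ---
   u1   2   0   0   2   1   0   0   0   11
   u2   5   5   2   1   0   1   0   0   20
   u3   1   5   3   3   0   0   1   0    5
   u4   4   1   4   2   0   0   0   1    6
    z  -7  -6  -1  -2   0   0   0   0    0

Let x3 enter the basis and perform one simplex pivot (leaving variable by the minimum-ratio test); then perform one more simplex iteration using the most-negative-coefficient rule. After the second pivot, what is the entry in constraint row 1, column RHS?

Ratio test on column x3 — row 1: entry 0 ≤ 0; row 2: 20/2 = 10; row 3: 5/3 = 5/3; row 4: 6/4 = 3/2. Minimum is 3/2 at row 4 (u4 leaves); pivot element 4.
Divide row 4 by 4; eliminate column x3 from the other rows.
Second iteration: most negative z-row entry is -6 in column x1, so x1 enters.
Ratio test on column x1 — row 1: 11/2 = 11/2; row 2: 17/3 = 17/3; row 3: entry -2 ≤ 0; row 4: (3/2)/1 = 3/2. Minimum is 3/2 at row 4 (x3 leaves); pivot element 1.
Divide row 4 by 1; eliminate column x1 from the other rows.
After both pivots, the entry at constraint row 1, column RHS is 8.

8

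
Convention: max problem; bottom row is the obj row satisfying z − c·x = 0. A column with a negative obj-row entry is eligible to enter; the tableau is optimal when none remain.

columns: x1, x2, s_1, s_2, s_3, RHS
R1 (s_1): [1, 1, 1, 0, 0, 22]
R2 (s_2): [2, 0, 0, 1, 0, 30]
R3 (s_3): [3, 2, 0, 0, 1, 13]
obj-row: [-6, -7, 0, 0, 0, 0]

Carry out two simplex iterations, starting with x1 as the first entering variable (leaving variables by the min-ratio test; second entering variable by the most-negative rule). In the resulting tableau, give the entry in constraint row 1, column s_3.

-1/2

Ratio test on column x1 — row 1: 22/1 = 22; row 2: 30/2 = 15; row 3: 13/3 = 13/3. Minimum is 13/3 at row 3 (s_3 leaves); pivot element 3.
Divide row 3 by 3; eliminate column x1 from the other rows.
Second iteration: most negative obj-row entry is -3 in column x2, so x2 enters.
Ratio test on column x2 — row 1: (53/3)/(1/3) = 53; row 2: entry -4/3 ≤ 0; row 3: (13/3)/(2/3) = 13/2. Minimum is 13/2 at row 3 (x1 leaves); pivot element 2/3.
Divide row 3 by 2/3; eliminate column x2 from the other rows.
After both pivots, the entry at constraint row 1, column s_3 is -1/2.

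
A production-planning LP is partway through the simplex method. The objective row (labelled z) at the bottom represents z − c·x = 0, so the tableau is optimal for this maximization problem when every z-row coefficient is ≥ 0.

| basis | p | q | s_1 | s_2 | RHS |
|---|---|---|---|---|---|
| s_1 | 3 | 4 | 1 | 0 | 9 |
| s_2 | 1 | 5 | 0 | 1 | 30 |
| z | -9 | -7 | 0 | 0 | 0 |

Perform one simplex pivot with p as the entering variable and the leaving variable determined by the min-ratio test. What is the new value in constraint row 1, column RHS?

3

Ratio test on column p — row 1: 9/3 = 3; row 2: 30/1 = 30. Minimum is 3 at row 1 (s_1 leaves); pivot element 3.
Divide row 1 by 3; eliminate column p from the other rows.
In the new row 1, the RHS entry is the old entry divided by the pivot: 9/3 = 3.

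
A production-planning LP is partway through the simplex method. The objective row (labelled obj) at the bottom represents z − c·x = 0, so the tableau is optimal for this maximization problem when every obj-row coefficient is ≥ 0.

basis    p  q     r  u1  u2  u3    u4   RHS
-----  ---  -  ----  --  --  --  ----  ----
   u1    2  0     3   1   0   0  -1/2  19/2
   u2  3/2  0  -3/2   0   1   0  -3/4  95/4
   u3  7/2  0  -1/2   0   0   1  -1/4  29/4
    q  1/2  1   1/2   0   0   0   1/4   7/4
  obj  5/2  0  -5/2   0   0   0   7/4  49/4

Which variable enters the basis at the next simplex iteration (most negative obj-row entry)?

r

Negative obj-row entries: r: -5/2.
The most negative is -5/2 in column r, so r enters.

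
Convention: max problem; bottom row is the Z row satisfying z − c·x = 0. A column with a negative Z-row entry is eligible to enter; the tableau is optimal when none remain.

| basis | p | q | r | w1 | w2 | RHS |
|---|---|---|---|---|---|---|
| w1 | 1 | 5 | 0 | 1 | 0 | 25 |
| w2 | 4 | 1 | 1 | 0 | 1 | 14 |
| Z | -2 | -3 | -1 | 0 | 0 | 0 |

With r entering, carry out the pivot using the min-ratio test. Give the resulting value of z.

14

Ratio test on column r — row 1: entry 0 ≤ 0; row 2: 14/1 = 14. Minimum is 14 at row 2 (w2 leaves); pivot element 1.
Pivot on row 2; the Z-row RHS becomes 0 − (-1)·14 = 14.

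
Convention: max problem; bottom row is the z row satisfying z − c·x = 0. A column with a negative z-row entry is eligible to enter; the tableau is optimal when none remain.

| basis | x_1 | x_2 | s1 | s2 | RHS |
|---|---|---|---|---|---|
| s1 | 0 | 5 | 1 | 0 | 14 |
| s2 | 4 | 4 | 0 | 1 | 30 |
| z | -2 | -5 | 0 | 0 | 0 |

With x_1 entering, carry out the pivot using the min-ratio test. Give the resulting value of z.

15

Ratio test on column x_1 — row 1: entry 0 ≤ 0; row 2: 30/4 = 15/2. Minimum is 15/2 at row 2 (s2 leaves); pivot element 4.
Pivot on row 2; the z-row RHS becomes 0 − (-2)·(15/2) = 15.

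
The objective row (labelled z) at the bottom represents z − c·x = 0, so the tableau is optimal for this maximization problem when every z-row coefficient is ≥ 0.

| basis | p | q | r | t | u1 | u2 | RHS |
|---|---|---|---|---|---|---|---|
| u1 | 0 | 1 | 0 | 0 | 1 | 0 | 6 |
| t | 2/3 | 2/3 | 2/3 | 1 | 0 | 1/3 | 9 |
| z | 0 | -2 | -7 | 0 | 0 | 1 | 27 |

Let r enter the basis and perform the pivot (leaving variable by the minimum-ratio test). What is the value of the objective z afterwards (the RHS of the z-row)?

243/2

Ratio test on column r — row 1: entry 0 ≤ 0; row 2: 9/(2/3) = 27/2. Minimum is 27/2 at row 2 (t leaves); pivot element 2/3.
Pivot on row 2; the z-row RHS becomes 27 − (-7)·(27/2) = 243/2.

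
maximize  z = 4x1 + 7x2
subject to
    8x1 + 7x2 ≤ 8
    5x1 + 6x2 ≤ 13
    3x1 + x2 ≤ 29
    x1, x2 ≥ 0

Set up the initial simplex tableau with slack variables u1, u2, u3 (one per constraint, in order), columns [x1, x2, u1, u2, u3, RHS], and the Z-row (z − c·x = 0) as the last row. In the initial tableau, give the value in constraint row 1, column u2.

0

Slack u2 belongs to constraint 2; its column is the unit vector e_2, so the entry in row 1 is 0.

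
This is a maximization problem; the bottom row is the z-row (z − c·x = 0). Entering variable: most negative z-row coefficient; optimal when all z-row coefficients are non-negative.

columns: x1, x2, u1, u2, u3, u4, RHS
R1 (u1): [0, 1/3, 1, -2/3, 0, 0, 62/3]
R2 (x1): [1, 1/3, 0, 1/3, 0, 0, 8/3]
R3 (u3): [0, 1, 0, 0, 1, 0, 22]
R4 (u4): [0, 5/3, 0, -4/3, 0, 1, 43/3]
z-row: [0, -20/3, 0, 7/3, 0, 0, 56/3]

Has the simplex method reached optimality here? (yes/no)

no

The z-row has a negative entry -20/3 in column x2, so it is not optimal.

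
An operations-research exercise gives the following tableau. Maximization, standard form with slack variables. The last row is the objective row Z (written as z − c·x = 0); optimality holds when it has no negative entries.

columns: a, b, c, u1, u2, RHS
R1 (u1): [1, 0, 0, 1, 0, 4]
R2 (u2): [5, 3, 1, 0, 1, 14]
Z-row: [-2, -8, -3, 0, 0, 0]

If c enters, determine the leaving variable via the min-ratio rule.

u2

Column c entries and ratios — u1: 0 ≤ 0, skip; u2: 14/1 = 14.
Smallest ratio is 14 in the row of u2, so u2 leaves.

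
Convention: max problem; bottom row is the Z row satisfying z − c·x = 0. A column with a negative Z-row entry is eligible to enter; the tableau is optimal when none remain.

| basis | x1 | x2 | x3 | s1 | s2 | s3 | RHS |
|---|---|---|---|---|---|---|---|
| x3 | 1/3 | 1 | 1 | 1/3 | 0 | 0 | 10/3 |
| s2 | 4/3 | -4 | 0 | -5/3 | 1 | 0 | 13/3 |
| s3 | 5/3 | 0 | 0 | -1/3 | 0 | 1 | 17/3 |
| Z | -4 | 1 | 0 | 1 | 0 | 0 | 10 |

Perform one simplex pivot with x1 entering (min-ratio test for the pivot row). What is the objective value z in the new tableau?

23

Ratio test on column x1 — row 1: (10/3)/(1/3) = 10; row 2: (13/3)/(4/3) = 13/4; row 3: (17/3)/(5/3) = 17/5. Minimum is 13/4 at row 2 (s2 leaves); pivot element 4/3.
Pivot on row 2; the Z-row RHS becomes 10 − (-4)·(13/4) = 23.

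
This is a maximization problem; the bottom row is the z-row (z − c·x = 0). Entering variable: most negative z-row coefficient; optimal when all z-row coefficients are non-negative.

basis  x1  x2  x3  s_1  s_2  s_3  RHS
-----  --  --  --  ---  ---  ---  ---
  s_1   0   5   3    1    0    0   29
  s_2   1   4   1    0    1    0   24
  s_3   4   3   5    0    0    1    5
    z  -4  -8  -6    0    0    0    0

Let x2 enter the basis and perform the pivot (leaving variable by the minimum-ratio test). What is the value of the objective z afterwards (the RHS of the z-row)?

40/3

Ratio test on column x2 — row 1: 29/5 = 29/5; row 2: 24/4 = 6; row 3: 5/3 = 5/3. Minimum is 5/3 at row 3 (s_3 leaves); pivot element 3.
Pivot on row 3; the z-row RHS becomes 0 − (-8)·(5/3) = 40/3.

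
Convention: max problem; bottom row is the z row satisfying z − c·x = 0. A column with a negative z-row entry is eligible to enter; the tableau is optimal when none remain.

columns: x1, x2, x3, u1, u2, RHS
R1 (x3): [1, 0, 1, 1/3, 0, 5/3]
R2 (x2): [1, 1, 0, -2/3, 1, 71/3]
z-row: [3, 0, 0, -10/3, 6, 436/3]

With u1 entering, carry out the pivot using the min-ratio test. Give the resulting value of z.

Ratio test on column u1 — row 1: (5/3)/(1/3) = 5; row 2: entry -2/3 ≤ 0. Minimum is 5 at row 1 (x3 leaves); pivot element 1/3.
Pivot on row 1; the z-row RHS becomes 436/3 − (-10/3)·5 = 162.

162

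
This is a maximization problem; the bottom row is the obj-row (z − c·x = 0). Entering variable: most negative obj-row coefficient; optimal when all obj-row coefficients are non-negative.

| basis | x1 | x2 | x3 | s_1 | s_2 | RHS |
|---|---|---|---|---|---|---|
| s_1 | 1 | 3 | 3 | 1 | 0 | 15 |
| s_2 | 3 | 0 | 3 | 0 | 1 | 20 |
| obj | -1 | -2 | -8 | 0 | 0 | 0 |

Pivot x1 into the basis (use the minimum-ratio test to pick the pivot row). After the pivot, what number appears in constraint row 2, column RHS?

Ratio test on column x1 — row 1: 15/1 = 15; row 2: 20/3 = 20/3. Minimum is 20/3 at row 2 (s_2 leaves); pivot element 3.
Divide row 2 by 3; eliminate column x1 from the other rows.
In the new row 2, the RHS entry is the old entry divided by the pivot: 20/3 = 20/3.

20/3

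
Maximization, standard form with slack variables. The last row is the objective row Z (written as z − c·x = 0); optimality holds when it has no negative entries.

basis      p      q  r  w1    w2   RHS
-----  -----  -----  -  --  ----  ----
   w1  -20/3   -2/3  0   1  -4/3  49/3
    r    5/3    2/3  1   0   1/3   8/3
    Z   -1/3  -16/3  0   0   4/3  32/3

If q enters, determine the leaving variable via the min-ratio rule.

Column q entries and ratios — w1: -2/3 ≤ 0, skip; r: (8/3)/(2/3) = 4.
Smallest ratio is 4 in the row of r, so r leaves.

r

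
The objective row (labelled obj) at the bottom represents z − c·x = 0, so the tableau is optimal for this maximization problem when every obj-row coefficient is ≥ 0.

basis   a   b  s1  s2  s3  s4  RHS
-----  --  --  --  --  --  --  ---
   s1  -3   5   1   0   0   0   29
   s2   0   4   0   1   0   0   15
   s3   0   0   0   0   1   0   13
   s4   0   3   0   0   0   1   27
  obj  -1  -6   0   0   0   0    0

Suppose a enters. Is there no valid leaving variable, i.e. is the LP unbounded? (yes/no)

Every constraint-row entry in column a is ≤ 0, so increasing a is unbounded.

yes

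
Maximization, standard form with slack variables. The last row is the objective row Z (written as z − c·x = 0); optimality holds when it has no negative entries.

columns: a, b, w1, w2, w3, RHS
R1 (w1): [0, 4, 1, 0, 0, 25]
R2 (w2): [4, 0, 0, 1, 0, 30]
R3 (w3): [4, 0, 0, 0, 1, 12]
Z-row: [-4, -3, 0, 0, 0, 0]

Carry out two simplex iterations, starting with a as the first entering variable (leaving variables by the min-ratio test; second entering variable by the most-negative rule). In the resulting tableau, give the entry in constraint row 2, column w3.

-1

Ratio test on column a — row 1: entry 0 ≤ 0; row 2: 30/4 = 15/2; row 3: 12/4 = 3. Minimum is 3 at row 3 (w3 leaves); pivot element 4.
Divide row 3 by 4; eliminate column a from the other rows.
Second iteration: most negative Z-row entry is -3 in column b, so b enters.
Ratio test on column b — row 1: 25/4 = 25/4; row 2: entry 0 ≤ 0; row 3: entry 0 ≤ 0. Minimum is 25/4 at row 1 (w1 leaves); pivot element 4.
Divide row 1 by 4; eliminate column b from the other rows.
After both pivots, the entry at constraint row 2, column w3 is -1.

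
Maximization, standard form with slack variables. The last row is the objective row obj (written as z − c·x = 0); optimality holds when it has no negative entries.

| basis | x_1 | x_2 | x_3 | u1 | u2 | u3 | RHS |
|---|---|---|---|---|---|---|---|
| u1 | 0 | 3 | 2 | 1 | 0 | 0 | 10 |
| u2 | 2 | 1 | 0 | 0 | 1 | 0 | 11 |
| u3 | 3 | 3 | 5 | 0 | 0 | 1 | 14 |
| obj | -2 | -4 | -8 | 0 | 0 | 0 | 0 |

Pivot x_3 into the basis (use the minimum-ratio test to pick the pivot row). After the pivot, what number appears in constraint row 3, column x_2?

3/5

Ratio test on column x_3 — row 1: 10/2 = 5; row 2: entry 0 ≤ 0; row 3: 14/5 = 14/5. Minimum is 14/5 at row 3 (u3 leaves); pivot element 5.
Divide row 3 by 5; eliminate column x_3 from the other rows.
In the new row 3, the x_2 entry is the old entry divided by the pivot: 3/5 = 3/5.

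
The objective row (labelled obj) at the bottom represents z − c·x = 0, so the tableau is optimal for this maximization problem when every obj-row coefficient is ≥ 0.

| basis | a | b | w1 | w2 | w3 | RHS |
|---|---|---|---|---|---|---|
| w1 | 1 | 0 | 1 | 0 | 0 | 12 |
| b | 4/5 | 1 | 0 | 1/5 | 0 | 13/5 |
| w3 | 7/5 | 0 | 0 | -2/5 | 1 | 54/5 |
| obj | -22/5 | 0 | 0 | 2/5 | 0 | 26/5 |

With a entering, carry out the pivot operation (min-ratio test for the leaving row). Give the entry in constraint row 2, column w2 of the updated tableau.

1/4

Ratio test on column a — row 1: 12/1 = 12; row 2: (13/5)/(4/5) = 13/4; row 3: (54/5)/(7/5) = 54/7. Minimum is 13/4 at row 2 (b leaves); pivot element 4/5.
Divide row 2 by 4/5; eliminate column a from the other rows.
In the new row 2, the w2 entry is the old entry divided by the pivot: (1/5)/(4/5) = 1/4.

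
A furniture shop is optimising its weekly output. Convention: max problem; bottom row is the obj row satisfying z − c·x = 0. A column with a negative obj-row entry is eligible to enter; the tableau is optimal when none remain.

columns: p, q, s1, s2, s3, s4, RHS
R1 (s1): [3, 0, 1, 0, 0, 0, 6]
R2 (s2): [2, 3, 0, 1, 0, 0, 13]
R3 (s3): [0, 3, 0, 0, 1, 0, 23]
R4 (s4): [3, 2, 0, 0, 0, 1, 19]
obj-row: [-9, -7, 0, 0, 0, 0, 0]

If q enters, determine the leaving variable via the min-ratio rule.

Column q entries and ratios — s1: 0 ≤ 0, skip; s2: 13/3 = 13/3; s3: 23/3 = 23/3; s4: 19/2 = 19/2.
Smallest ratio is 13/3 in the row of s2, so s2 leaves.

s2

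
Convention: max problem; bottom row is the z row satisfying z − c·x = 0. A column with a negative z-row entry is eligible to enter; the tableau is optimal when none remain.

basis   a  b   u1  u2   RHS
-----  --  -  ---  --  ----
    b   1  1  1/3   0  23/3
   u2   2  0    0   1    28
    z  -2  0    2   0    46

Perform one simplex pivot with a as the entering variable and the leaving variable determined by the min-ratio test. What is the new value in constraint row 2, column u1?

-2/3

Ratio test on column a — row 1: (23/3)/1 = 23/3; row 2: 28/2 = 14. Minimum is 23/3 at row 1 (b leaves); pivot element 1.
Divide row 1 by 1; eliminate column a from the other rows.
Row 2 update in column u1: 0 − 2·(1/3) = -2/3.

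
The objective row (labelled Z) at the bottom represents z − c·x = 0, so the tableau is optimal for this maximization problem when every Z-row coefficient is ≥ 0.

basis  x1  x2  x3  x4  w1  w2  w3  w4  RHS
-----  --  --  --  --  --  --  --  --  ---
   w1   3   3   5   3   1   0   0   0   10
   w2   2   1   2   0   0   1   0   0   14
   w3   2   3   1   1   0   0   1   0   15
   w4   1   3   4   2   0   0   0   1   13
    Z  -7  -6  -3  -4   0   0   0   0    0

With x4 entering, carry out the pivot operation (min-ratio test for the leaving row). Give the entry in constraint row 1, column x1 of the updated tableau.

1

Ratio test on column x4 — row 1: 10/3 = 10/3; row 2: entry 0 ≤ 0; row 3: 15/1 = 15; row 4: 13/2 = 13/2. Minimum is 10/3 at row 1 (w1 leaves); pivot element 3.
Divide row 1 by 3; eliminate column x4 from the other rows.
In the new row 1, the x1 entry is the old entry divided by the pivot: 3/3 = 1.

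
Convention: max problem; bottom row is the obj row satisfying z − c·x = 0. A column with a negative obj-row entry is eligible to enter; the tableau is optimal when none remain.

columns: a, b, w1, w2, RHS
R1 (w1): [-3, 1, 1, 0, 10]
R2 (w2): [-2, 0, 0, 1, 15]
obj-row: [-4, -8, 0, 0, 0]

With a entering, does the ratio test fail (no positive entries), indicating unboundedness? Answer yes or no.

Every constraint-row entry in column a is ≤ 0, so increasing a is unbounded.

yes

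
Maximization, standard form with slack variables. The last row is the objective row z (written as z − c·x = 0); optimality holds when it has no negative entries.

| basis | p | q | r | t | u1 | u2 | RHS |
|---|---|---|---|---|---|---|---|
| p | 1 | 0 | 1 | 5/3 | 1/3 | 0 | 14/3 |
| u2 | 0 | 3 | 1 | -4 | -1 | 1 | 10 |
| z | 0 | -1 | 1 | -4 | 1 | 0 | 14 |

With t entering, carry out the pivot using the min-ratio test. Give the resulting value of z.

126/5

Ratio test on column t — row 1: (14/3)/(5/3) = 14/5; row 2: entry -4 ≤ 0. Minimum is 14/5 at row 1 (p leaves); pivot element 5/3.
Pivot on row 1; the z-row RHS becomes 14 − (-4)·(14/5) = 126/5.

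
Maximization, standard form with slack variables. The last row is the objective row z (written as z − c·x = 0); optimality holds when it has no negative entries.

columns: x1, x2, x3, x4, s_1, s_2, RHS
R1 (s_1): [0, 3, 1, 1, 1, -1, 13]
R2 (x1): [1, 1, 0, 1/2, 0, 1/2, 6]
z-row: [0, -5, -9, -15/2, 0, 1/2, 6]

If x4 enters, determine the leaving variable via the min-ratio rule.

x1

Column x4 entries and ratios — s_1: 13/1 = 13; x1: 6/(1/2) = 12.
Smallest ratio is 12 in the row of x1, so x1 leaves.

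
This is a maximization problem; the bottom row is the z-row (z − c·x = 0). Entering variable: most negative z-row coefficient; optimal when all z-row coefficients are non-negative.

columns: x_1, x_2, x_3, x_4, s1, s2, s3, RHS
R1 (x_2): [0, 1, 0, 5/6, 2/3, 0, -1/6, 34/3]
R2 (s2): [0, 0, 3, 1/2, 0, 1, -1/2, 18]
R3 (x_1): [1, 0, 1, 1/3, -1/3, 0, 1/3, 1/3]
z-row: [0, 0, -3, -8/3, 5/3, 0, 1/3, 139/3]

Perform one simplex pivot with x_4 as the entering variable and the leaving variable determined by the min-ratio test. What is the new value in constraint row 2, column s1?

1/2

Ratio test on column x_4 — row 1: (34/3)/(5/6) = 68/5; row 2: 18/(1/2) = 36; row 3: (1/3)/(1/3) = 1. Minimum is 1 at row 3 (x_1 leaves); pivot element 1/3.
Divide row 3 by 1/3; eliminate column x_4 from the other rows.
Row 2 update in column s1: 0 − (1/2)·(-1) = 1/2.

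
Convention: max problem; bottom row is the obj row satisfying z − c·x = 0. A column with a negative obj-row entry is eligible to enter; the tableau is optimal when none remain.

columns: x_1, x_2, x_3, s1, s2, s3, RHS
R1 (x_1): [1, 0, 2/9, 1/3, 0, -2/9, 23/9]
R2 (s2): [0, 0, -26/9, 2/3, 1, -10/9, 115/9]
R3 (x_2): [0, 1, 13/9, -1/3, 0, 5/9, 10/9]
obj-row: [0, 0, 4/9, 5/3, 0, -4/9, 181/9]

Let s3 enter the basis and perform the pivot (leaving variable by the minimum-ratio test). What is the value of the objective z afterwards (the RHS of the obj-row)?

Ratio test on column s3 — row 1: entry -2/9 ≤ 0; row 2: entry -10/9 ≤ 0; row 3: (10/9)/(5/9) = 2. Minimum is 2 at row 3 (x_2 leaves); pivot element 5/9.
Pivot on row 3; the obj-row RHS becomes 181/9 − (-4/9)·2 = 21.

21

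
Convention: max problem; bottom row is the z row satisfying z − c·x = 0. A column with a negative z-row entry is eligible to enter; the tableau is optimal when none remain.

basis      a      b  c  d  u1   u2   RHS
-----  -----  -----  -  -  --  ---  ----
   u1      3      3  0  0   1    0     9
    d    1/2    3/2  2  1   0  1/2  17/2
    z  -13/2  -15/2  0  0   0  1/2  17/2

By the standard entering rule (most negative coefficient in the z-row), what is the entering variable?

Negative z-row entries: a: -13/2, b: -15/2.
The most negative is -15/2 in column b, so b enters.

b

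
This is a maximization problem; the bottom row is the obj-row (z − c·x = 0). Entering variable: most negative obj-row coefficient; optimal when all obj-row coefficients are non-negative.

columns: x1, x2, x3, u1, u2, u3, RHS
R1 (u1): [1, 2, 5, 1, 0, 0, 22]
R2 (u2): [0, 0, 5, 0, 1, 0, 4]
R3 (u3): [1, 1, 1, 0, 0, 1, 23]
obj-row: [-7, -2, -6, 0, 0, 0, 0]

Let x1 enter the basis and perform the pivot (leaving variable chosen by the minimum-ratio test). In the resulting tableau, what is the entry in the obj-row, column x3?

Ratio test on column x1 — row 1: 22/1 = 22; row 2: entry 0 ≤ 0; row 3: 23/1 = 23. Minimum is 22 at row 1 (u1 leaves); pivot element 1.
Divide row 1 by 1; eliminate column x1 from the other rows.
obj-row update in column x3: -6 − (-7)·5 = 29.

29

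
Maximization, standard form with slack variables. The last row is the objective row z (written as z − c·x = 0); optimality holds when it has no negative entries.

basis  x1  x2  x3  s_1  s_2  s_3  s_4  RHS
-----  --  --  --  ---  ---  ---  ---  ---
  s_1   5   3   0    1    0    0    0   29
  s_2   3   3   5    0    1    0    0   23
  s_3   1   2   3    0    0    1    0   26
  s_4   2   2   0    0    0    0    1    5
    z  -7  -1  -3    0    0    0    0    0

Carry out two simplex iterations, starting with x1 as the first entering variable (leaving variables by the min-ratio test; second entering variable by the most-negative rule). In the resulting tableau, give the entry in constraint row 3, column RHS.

Ratio test on column x1 — row 1: 29/5 = 29/5; row 2: 23/3 = 23/3; row 3: 26/1 = 26; row 4: 5/2 = 5/2. Minimum is 5/2 at row 4 (s_4 leaves); pivot element 2.
Divide row 4 by 2; eliminate column x1 from the other rows.
Second iteration: most negative z-row entry is -3 in column x3, so x3 enters.
Ratio test on column x3 — row 1: entry 0 ≤ 0; row 2: (31/2)/5 = 31/10; row 3: (47/2)/3 = 47/6; row 4: entry 0 ≤ 0. Minimum is 31/10 at row 2 (s_2 leaves); pivot element 5.
Divide row 2 by 5; eliminate column x3 from the other rows.
After both pivots, the entry at constraint row 3, column RHS is 71/5.

71/5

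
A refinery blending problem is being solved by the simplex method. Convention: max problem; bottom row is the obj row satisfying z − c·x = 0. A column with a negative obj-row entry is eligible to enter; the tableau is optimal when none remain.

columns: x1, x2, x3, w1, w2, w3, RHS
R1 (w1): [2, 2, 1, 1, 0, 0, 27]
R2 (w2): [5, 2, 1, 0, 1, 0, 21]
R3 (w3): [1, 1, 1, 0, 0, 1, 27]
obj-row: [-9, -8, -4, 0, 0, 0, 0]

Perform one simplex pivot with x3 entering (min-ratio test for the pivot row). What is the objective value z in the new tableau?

Ratio test on column x3 — row 1: 27/1 = 27; row 2: 21/1 = 21; row 3: 27/1 = 27. Minimum is 21 at row 2 (w2 leaves); pivot element 1.
Pivot on row 2; the obj-row RHS becomes 0 − (-4)·21 = 84.

84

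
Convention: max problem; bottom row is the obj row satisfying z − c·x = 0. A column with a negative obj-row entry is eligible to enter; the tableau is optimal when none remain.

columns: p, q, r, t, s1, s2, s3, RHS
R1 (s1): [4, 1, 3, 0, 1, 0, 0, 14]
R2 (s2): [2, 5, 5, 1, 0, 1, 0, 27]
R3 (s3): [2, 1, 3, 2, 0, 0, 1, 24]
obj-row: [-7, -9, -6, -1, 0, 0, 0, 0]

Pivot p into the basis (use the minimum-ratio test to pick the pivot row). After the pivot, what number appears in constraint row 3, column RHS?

Ratio test on column p — row 1: 14/4 = 7/2; row 2: 27/2 = 27/2; row 3: 24/2 = 12. Minimum is 7/2 at row 1 (s1 leaves); pivot element 4.
Divide row 1 by 4; eliminate column p from the other rows.
Row 3 update in column RHS: 24 − 2·(7/2) = 17.

17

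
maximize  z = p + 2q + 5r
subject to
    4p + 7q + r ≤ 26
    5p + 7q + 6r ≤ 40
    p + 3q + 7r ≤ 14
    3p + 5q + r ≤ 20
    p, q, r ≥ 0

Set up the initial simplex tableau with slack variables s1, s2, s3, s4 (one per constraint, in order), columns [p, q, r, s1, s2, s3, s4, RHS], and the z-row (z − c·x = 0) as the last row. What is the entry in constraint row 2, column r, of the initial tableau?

6

Constraint 2 has coefficient 6 on r.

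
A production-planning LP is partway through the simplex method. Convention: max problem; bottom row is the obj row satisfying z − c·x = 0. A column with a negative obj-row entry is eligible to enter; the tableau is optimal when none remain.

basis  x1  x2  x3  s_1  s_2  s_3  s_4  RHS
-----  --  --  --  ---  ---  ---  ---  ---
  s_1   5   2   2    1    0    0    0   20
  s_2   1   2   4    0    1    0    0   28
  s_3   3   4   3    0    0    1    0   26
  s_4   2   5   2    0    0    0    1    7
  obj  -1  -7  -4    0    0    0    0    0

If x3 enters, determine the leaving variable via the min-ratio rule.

s_4

Column x3 entries and ratios — s_1: 20/2 = 10; s_2: 28/4 = 7; s_3: 26/3 = 26/3; s_4: 7/2 = 7/2.
Smallest ratio is 7/2 in the row of s_4, so s_4 leaves.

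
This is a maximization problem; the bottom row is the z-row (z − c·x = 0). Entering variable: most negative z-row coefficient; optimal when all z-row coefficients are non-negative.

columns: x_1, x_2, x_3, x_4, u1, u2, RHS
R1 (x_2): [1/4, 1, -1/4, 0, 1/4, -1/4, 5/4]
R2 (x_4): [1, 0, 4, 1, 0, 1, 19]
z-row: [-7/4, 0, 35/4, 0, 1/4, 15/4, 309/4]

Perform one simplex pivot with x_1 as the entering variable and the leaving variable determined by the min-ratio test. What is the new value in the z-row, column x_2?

Ratio test on column x_1 — row 1: (5/4)/(1/4) = 5; row 2: 19/1 = 19. Minimum is 5 at row 1 (x_2 leaves); pivot element 1/4.
Divide row 1 by 1/4; eliminate column x_1 from the other rows.
z-row update in column x_2: 0 − (-7/4)·4 = 7.

7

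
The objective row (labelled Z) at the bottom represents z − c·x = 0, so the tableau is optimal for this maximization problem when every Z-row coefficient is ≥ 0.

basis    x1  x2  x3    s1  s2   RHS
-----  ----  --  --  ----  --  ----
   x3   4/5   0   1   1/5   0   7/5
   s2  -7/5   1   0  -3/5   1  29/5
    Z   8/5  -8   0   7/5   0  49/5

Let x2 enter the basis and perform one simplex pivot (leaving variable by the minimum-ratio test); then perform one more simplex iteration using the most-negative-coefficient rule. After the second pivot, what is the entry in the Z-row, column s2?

8

Ratio test on column x2 — row 1: entry 0 ≤ 0; row 2: (29/5)/1 = 29/5. Minimum is 29/5 at row 2 (s2 leaves); pivot element 1.
Divide row 2 by 1; eliminate column x2 from the other rows.
Second iteration: most negative Z-row entry is -48/5 in column x1, so x1 enters.
Ratio test on column x1 — row 1: (7/5)/(4/5) = 7/4; row 2: entry -7/5 ≤ 0. Minimum is 7/4 at row 1 (x3 leaves); pivot element 4/5.
Divide row 1 by 4/5; eliminate column x1 from the other rows.
After both pivots, the entry at the Z-row, column s2 is 8.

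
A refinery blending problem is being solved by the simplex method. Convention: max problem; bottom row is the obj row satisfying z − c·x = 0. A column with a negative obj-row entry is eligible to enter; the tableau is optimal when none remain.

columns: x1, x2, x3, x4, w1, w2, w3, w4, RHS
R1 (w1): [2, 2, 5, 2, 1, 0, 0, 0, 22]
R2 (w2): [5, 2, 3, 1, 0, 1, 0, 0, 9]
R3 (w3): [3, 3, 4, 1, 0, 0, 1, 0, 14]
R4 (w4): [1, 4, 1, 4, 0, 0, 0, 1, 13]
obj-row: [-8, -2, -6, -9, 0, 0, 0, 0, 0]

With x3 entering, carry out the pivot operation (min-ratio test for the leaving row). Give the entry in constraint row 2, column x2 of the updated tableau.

2/3

Ratio test on column x3 — row 1: 22/5 = 22/5; row 2: 9/3 = 3; row 3: 14/4 = 7/2; row 4: 13/1 = 13. Minimum is 3 at row 2 (w2 leaves); pivot element 3.
Divide row 2 by 3; eliminate column x3 from the other rows.
In the new row 2, the x2 entry is the old entry divided by the pivot: 2/3 = 2/3.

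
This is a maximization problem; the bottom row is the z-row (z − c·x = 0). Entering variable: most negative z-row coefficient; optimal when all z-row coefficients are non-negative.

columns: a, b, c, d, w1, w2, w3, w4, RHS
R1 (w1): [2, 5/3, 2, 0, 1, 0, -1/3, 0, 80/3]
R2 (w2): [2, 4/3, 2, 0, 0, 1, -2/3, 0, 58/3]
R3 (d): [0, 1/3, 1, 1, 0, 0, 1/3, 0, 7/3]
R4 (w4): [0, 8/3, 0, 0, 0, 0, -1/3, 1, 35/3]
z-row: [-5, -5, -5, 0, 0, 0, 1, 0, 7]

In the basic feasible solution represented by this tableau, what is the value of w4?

w4 is basic (row 4); its value is the RHS of that row, 35/3.

35/3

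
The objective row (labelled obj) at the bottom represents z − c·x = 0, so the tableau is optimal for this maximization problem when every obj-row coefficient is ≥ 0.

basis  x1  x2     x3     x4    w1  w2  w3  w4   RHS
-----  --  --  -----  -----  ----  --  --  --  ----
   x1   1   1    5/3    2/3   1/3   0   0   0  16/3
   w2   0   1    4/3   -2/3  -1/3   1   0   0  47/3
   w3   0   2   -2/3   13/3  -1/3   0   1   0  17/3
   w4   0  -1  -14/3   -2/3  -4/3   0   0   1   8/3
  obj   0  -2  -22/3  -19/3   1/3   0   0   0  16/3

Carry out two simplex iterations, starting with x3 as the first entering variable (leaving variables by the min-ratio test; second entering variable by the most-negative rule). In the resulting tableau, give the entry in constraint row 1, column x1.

Ratio test on column x3 — row 1: (16/3)/(5/3) = 16/5; row 2: (47/3)/(4/3) = 47/4; row 3: entry -2/3 ≤ 0; row 4: entry -14/3 ≤ 0. Minimum is 16/5 at row 1 (x1 leaves); pivot element 5/3.
Divide row 1 by 5/3; eliminate column x3 from the other rows.
Second iteration: most negative obj-row entry is -17/5 in column x4, so x4 enters.
Ratio test on column x4 — row 1: (16/5)/(2/5) = 8; row 2: entry -6/5 ≤ 0; row 3: (39/5)/(23/5) = 39/23; row 4: (88/5)/(6/5) = 44/3. Minimum is 39/23 at row 3 (w3 leaves); pivot element 23/5.
Divide row 3 by 23/5; eliminate column x4 from the other rows.
After both pivots, the entry at constraint row 1, column x1 is 13/23.

13/23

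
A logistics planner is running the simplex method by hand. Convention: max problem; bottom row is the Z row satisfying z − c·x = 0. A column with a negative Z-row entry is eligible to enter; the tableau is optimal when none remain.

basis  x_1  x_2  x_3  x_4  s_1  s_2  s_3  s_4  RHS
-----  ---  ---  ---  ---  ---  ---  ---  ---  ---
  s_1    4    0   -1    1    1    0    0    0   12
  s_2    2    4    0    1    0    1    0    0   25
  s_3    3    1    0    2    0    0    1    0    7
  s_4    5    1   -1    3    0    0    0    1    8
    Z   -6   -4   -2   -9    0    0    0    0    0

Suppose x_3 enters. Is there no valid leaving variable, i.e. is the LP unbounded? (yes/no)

yes

Every constraint-row entry in column x_3 is ≤ 0, so increasing x_3 is unbounded.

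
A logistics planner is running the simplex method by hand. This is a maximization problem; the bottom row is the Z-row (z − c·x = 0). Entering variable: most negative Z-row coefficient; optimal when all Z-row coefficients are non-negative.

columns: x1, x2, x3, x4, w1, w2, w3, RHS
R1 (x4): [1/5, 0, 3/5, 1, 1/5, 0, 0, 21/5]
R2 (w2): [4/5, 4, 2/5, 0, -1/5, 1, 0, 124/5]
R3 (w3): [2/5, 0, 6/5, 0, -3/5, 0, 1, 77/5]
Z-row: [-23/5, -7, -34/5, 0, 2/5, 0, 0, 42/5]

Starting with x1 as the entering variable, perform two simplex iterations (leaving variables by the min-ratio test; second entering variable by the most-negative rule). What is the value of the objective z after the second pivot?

Ratio test on column x1 — row 1: (21/5)/(1/5) = 21; row 2: (124/5)/(4/5) = 31; row 3: (77/5)/(2/5) = 77/2. Minimum is 21 at row 1 (x4 leaves); pivot element 1/5.
Pivot on row 1; the Z-row RHS becomes 42/5 − (-23/5)·21 = 105.
Next entering variable (most negative Z-row entry -7): x2.
Ratio test on column x2 — row 1: entry 0 ≤ 0; row 2: 8/4 = 2; row 3: entry 0 ≤ 0. Minimum is 2 at row 2 (w2 leaves); pivot element 4.
After the second pivot the Z-row RHS is 105 − (-7)·2 = 119.

119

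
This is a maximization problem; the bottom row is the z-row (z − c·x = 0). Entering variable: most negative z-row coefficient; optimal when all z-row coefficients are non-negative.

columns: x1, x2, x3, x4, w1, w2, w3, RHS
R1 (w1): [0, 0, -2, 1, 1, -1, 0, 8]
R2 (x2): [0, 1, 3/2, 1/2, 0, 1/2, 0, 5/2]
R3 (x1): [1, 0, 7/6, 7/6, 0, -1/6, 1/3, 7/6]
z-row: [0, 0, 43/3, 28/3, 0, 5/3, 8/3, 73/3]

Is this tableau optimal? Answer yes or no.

yes

Every z-row coefficient is ≥ 0, so the tableau is optimal.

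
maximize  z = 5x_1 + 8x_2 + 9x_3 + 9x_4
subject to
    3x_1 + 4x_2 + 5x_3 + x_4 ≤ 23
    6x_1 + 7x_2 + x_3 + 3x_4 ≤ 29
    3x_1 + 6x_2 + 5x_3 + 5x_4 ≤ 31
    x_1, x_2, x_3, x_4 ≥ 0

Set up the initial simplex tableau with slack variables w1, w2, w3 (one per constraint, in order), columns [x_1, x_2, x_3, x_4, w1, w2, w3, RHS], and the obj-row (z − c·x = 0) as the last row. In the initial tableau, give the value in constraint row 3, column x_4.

Constraint 3 has coefficient 5 on x_4.

5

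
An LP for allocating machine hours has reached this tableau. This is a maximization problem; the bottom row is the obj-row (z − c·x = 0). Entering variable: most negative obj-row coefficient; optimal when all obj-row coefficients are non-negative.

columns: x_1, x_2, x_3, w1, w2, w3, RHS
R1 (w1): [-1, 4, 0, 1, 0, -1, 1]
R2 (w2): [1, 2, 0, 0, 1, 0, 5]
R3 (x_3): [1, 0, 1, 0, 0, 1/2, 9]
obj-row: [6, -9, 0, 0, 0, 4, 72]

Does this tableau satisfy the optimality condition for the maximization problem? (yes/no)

no

The obj-row has a negative entry -9 in column x_2, so it is not optimal.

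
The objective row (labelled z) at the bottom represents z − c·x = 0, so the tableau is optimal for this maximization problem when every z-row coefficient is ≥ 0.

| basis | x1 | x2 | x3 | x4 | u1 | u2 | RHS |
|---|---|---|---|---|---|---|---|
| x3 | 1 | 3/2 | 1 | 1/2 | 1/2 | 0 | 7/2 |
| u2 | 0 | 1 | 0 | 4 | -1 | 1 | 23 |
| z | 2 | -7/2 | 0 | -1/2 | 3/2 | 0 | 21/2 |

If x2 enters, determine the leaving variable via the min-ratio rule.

Column x2 entries and ratios — x3: (7/2)/(3/2) = 7/3; u2: 23/1 = 23.
Smallest ratio is 7/3 in the row of x3, so x3 leaves.

x3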